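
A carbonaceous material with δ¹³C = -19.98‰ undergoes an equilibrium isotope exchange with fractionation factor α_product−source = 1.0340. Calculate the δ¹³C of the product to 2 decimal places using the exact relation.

δ_product = (δ_source + 1000)·α − 1000
δ_product = (-19.98 + 1000) × 1.0340 − 1000
δ_product = 1013.341 − 1000 = 13.341‰

13.34‰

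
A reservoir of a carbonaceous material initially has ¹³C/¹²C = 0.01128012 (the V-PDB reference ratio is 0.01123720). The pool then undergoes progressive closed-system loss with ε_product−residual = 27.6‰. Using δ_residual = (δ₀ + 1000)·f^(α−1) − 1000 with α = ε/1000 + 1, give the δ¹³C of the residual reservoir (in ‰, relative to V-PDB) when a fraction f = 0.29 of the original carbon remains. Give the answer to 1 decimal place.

δ₀ = (0.01128012/0.01123720 − 1)×1000 = (1.003819 − 1)×1000 = 3.819‰
α − 1 = ε/1000 = 0.0276
f^(α−1) = 0.29^(0.0276) = 0.966412
δ_res = (3.819 + 1000) × 0.966412 − 1000 = 970.103 − 1000 = -29.90‰

-29.9‰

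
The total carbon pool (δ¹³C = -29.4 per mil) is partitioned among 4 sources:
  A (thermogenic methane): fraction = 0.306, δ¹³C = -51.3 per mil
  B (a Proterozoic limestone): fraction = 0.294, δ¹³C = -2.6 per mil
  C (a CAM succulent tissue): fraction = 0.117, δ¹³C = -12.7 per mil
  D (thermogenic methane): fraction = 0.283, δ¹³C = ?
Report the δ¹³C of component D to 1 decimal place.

-40.5 per mil

Isotope mass balance: δ_bulk = Σ fᵢ·δᵢ.
-29.4 = 0.306×(-51.3) + 0.294×(-2.6) + 0.117×(-12.7) + 0.283×δ_D
0.283·δ_D = -29.4 − (-17.948) = -11.452
δ_D = -11.452 / 0.283 = -40.47 per mil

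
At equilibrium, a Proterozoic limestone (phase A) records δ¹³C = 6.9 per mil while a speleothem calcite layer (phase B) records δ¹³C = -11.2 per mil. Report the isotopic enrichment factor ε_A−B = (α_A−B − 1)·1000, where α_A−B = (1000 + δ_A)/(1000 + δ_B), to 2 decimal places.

α_A−B = (1000 + 6.9) / (1000 + -11.2) = 1006.9 / 988.8 = 1.018305
ε_A−B = (1.018305 − 1) × 1000 = 18.305 per mil
(The approximation ε ≈ δ_A − δ_B would give 18.1 per mil.)

18.31 per mil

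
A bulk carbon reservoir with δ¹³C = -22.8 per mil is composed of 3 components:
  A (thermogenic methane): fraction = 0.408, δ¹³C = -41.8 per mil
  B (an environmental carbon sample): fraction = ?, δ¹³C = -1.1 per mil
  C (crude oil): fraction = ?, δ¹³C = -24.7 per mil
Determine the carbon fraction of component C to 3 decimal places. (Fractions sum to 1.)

Let f_C and f_B be the unknown fractions; fractions sum to 1 so f_C + f_B = 0.592.
Mass balance: Σ fᵢ·δᵢ = δ_bulk ⇒ f_C·(-24.7) + f_B·(-1.1) = -22.8 − (-17.054) = -5.746
Substitute f_B = 0.592 − f_C:
f_C·(-24.7 − -1.1) = -5.746 − 0.592×(-1.1) = -5.094
f_C = -5.094 / -23.6 = 0.2159

0.216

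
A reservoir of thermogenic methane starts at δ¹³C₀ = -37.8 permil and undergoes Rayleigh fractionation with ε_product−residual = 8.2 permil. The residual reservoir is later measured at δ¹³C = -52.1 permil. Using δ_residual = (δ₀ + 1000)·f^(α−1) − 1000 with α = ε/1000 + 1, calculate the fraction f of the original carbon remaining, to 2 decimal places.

0.16

α − 1 = ε/1000 = 0.0082
(δ_res + 1000)/(δ₀ + 1000) = (-52.1 + 1000)/(-37.8 + 1000) = 947.9/962.2 = 0.985138
f = 0.985138^(1/0.0082) = exp(ln(0.985138)/0.0082) = exp(-0.01497/0.0082)
f = exp(-1.8260) = 0.1611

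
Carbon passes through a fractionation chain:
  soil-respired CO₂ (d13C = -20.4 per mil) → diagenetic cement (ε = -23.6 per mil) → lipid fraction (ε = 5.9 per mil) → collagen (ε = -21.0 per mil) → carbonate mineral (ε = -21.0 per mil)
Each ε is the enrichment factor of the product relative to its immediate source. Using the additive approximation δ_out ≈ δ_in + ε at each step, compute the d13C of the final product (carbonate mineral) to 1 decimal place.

-80.1 per mil

step 1: δ ≈ -20.4 + (-23.6) = -44.0 per mil
step 2: δ ≈ -44.0 + (5.9) = -38.1 per mil
step 3: δ ≈ -38.1 + (-21.0) = -59.1 per mil
step 4: δ ≈ -59.1 + (-21.0) = -80.1 per mil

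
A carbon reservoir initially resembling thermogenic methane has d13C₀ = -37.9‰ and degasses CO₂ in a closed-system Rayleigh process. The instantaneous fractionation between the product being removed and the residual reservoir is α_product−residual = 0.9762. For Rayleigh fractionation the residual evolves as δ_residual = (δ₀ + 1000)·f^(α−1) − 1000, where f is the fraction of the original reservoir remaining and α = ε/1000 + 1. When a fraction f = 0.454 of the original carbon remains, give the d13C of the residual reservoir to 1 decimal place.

-19.6‰

Rayleigh residual: δ_res = (δ₀ + 1000)·f^(α−1) − 1000
α − 1 = -0.02380
f^(α−1) = 0.454^(-0.02380) = 1.018972
δ_res = (-37.9 + 1000) × 1.018972 − 1000 = 980.353 − 1000 = -19.65‰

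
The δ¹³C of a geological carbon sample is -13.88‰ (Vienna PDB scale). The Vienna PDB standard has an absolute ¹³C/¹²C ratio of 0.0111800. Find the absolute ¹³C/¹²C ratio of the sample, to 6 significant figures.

R_sample = R_standard × (δ¹³C/1000 + 1)
R_sample = 0.0111800 × (-13.88/1000 + 1) = 0.0111800 × 0.986120
R_sample = 0.0110248

0.0110248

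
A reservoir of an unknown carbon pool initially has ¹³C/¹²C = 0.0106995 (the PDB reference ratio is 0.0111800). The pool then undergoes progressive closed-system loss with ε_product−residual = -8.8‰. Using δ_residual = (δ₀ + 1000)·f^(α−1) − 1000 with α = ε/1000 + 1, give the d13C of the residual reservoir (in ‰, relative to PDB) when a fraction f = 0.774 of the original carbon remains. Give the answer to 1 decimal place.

δ₀ = (0.0106995/0.0111800 − 1)×1000 = (0.957021 − 1)×1000 = -42.979‰
α − 1 = ε/1000 = -0.0088
f^(α−1) = 0.774^(-0.0088) = 1.002257
δ_res = (-42.979 + 1000) × 1.002257 − 1000 = 959.181 − 1000 = -40.82‰

-40.8‰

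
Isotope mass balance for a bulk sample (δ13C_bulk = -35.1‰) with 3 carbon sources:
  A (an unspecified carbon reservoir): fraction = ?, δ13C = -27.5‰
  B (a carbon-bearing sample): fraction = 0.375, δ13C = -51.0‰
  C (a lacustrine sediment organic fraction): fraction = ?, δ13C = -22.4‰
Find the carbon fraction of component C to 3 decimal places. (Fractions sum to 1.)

Let f_C and f_A be the unknown fractions; fractions sum to 1 so f_C + f_A = 0.625.
Mass balance: Σ fᵢ·δᵢ = δ_bulk ⇒ f_C·(-22.4) + f_A·(-27.5) = -35.1 − (-19.125) = -15.975
Substitute f_A = 0.625 − f_C:
f_C·(-22.4 − -27.5) = -15.975 − 0.625×(-27.5) = 1.212
f_C = 1.212 / 5.1 = 0.2377

0.238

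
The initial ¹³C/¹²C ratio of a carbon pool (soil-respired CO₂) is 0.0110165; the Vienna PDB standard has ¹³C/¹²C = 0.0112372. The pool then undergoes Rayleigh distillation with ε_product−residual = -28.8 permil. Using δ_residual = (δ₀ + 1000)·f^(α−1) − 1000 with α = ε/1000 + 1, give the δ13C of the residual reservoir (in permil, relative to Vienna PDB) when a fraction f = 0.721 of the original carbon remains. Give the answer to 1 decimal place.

δ₀ = (0.0110165/0.0112372 − 1)×1000 = (0.980360 − 1)×1000 = -19.640 permil
α − 1 = ε/1000 = -0.0288
f^(α−1) = 0.721^(-0.0288) = 1.009465
δ_res = (-19.640 + 1000) × 1.009465 − 1000 = 989.639 − 1000 = -10.36 permil

-10.4 permil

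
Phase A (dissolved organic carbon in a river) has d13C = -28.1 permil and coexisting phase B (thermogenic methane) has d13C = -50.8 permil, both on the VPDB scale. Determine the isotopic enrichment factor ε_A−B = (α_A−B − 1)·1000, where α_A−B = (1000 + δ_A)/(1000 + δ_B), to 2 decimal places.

α_A−B = (1000 + -28.1) / (1000 + -50.8) = 971.9 / 949.2 = 1.023915
ε_A−B = (1.023915 − 1) × 1000 = 23.915 permil
(The approximation ε ≈ δ_A − δ_B would give 22.7 permil.)

23.91 permil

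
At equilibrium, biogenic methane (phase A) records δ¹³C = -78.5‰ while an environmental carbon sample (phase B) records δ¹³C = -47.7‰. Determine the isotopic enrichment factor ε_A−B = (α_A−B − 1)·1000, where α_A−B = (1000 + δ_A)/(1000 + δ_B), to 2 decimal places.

-32.34‰

α_A−B = (1000 + -78.5) / (1000 + -47.7) = 921.5 / 952.3 = 0.967657
ε_A−B = (0.967657 − 1) × 1000 = -32.343‰
(The approximation ε ≈ δ_A − δ_B would give -30.8‰.)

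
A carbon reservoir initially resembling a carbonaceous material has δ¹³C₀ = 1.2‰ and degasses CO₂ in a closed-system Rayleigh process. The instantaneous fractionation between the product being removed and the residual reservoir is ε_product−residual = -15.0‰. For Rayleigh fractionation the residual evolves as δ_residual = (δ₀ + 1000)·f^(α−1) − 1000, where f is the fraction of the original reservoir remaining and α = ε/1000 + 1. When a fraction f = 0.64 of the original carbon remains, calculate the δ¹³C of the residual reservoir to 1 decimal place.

Rayleigh residual: δ_res = (δ₀ + 1000)·f^(α−1) − 1000
α = ε/1000 + 1 = 0.98500, so α − 1 = -0.01500
f^(α−1) = 0.64^(-0.01500) = 1.006717
δ_res = (1.2 + 1000) × 1.006717 − 1000 = 1007.925 − 1000 = 7.92‰

7.9‰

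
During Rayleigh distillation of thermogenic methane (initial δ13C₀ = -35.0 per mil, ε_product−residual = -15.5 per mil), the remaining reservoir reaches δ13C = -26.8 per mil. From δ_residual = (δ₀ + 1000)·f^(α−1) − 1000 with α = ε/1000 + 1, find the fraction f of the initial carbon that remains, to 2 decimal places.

0.58

α − 1 = ε/1000 = -0.0155
(δ_res + 1000)/(δ₀ + 1000) = (-26.8 + 1000)/(-35.0 + 1000) = 973.2/965.0 = 1.008497
f = 1.008497^(1/-0.0155) = exp(ln(1.008497)/-0.0155) = exp(0.00846/-0.0155)
f = exp(-0.5459) = 0.5793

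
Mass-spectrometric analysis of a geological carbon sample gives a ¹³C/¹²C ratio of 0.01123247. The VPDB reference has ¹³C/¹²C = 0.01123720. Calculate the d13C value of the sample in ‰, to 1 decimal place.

-0.4‰

d13C = (R_sample / R_standard − 1) × 1000
R_sample / R_standard = 0.01123247 / 0.01123720 = 0.999579
d13C = (0.999579 − 1) × 1000 = -0.42‰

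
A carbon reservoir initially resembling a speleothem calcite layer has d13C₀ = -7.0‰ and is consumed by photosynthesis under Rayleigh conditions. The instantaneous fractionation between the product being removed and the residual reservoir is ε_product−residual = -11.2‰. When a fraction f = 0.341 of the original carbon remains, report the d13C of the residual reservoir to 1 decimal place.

Rayleigh residual: δ_res = (δ₀ + 1000)·f^(α−1) − 1000
α = ε/1000 + 1 = 0.98880, so α − 1 = -0.01120
f^(α−1) = 0.341^(-0.01120) = 1.012123
δ_res = (-7.0 + 1000) × 1.012123 − 1000 = 1005.038 − 1000 = 5.04‰

5.0‰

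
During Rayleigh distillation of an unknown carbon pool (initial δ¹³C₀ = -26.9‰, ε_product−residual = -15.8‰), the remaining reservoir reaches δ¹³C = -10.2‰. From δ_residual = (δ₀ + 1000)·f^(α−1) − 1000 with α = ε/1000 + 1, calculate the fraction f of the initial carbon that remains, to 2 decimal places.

α − 1 = ε/1000 = -0.0158
(δ_res + 1000)/(δ₀ + 1000) = (-10.2 + 1000)/(-26.9 + 1000) = 989.8/973.1 = 1.017162
f = 1.017162^(1/-0.0158) = exp(ln(1.017162)/-0.0158) = exp(0.01702/-0.0158)
f = exp(-1.0770) = 0.3406

0.34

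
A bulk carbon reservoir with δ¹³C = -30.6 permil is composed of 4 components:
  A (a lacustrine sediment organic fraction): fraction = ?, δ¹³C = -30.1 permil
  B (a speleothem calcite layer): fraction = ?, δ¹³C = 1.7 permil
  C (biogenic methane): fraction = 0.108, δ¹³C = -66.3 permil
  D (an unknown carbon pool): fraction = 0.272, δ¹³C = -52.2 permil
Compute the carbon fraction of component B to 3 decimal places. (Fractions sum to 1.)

0.296

Let f_B and f_A be the unknown fractions; fractions sum to 1 so f_B + f_A = 0.620.
Mass balance: Σ fᵢ·δᵢ = δ_bulk ⇒ f_B·(1.7) + f_A·(-30.1) = -30.6 − (-21.359) = -9.241
Substitute f_A = 0.620 − f_B:
f_B·(1.7 − -30.1) = -9.241 − 0.620×(-30.1) = 9.421
f_B = 9.421 / 31.8 = 0.2963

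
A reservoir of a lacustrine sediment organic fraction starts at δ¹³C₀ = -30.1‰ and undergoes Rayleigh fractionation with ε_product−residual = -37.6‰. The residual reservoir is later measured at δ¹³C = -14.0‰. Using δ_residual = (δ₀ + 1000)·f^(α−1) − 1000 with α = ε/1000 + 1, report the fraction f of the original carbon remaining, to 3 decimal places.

α − 1 = ε/1000 = -0.0376
(δ_res + 1000)/(δ₀ + 1000) = (-14.0 + 1000)/(-30.1 + 1000) = 986.0/969.9 = 1.016600
f = 1.016600^(1/-0.0376) = exp(ln(1.016600)/-0.0376) = exp(0.01646/-0.0376)
f = exp(-0.4379) = 0.6454

0.645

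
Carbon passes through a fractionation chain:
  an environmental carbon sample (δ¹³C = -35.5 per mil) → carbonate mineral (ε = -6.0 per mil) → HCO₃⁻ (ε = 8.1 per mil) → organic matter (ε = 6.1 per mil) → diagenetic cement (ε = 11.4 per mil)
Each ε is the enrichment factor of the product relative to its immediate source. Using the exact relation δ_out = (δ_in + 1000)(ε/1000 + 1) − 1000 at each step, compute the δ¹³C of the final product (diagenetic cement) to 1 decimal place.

step 1: δ = (-35.50 + 1000)·(-6.0/1000 + 1) − 1000 = -41.29 per mil
step 2: δ = (-41.29 + 1000)·(8.1/1000 + 1) − 1000 = -33.52 per mil
step 3: δ = (-33.52 + 1000)·(6.1/1000 + 1) − 1000 = -27.63 per mil
step 4: δ = (-27.63 + 1000)·(11.4/1000 + 1) − 1000 = -16.54 per mil

-16.5 per mil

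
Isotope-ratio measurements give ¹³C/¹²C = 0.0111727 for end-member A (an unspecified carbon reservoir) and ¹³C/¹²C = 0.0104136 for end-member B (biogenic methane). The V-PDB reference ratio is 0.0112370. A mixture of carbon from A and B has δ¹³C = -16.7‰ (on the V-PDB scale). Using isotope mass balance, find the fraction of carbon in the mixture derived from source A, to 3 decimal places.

0.837

δ_A = (0.0111727/0.0112370 − 1)×1000 = (0.994278 − 1)×1000 = -5.722‰
δ_B = (0.0104136/0.0112370 − 1)×1000 = (0.926724 − 1)×1000 = -73.276‰
f_A = (δ_mix − δ_B)/(δ_A − δ_B) = (-16.7 − (-73.276))/(-5.722 − (-73.276))
f_A = 56.576 / 67.554 = 0.8375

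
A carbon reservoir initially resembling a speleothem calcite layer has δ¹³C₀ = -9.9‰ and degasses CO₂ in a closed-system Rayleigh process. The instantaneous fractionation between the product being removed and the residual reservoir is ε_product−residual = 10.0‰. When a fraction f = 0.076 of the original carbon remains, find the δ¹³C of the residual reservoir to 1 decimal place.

-35.1‰

Rayleigh residual: δ_res = (δ₀ + 1000)·f^(α−1) − 1000
α = ε/1000 + 1 = 1.01000, so α − 1 = 0.01000
f^(α−1) = 0.076^(0.01000) = 0.974559
δ_res = (-9.9 + 1000) × 0.974559 − 1000 = 964.911 − 1000 = -35.09‰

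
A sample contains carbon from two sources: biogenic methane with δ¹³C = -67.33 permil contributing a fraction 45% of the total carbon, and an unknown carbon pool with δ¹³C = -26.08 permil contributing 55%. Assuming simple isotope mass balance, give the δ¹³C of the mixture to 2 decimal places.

δ_mix = f_A·δ_A + f_B·δ_B
δ_mix = 0.45 × (-67.33) + 0.55 × (-26.08)
δ_mix = -30.299 + -14.344 = -44.642 permil

-44.64 permil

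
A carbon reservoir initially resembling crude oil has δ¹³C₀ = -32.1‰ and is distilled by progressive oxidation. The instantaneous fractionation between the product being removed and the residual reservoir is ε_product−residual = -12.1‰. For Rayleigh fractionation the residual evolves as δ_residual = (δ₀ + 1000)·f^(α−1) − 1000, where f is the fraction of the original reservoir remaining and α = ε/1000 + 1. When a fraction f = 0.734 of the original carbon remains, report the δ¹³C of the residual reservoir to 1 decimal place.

-28.5‰

Rayleigh residual: δ_res = (δ₀ + 1000)·f^(α−1) − 1000
α = ε/1000 + 1 = 0.98790, so α − 1 = -0.01210
f^(α−1) = 0.734^(-0.01210) = 1.003749
δ_res = (-32.1 + 1000) × 1.003749 − 1000 = 971.529 − 1000 = -28.47‰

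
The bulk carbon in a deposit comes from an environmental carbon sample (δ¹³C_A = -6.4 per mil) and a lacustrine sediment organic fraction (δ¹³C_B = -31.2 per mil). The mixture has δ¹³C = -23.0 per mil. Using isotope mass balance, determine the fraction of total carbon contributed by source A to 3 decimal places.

0.331

δ_mix = f_A·δ_A + (1 − f_A)·δ_B  ⇒  f_A = (δ_mix − δ_B)/(δ_A − δ_B)
f_A = (-23.0 − (-31.2)) / (-6.4 − (-31.2))
f_A = 8.2 / 24.8 = 0.3306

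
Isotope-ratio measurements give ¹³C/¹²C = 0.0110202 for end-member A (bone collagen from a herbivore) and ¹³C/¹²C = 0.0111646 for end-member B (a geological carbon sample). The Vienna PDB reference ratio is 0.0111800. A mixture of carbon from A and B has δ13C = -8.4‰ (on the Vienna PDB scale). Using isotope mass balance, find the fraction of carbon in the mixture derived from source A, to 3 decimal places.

δ_A = (0.0110202/0.0111800 − 1)×1000 = (0.985707 − 1)×1000 = -14.293‰
δ_B = (0.0111646/0.0111800 − 1)×1000 = (0.998623 − 1)×1000 = -1.377‰
f_A = (δ_mix − δ_B)/(δ_A − δ_B) = (-8.4 − (-1.377))/(-14.293 − (-1.377))
f_A = -7.023 / -12.916 = 0.5437

0.544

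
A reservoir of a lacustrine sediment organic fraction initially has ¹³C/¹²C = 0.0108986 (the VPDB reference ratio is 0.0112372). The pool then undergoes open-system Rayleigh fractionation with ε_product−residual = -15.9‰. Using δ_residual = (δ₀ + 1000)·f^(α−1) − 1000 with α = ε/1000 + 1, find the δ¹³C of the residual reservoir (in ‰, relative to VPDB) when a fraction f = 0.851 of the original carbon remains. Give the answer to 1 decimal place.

-27.6‰

δ₀ = (0.0108986/0.0112372 − 1)×1000 = (0.969868 − 1)×1000 = -30.132‰
α − 1 = ε/1000 = -0.0159
f^(α−1) = 0.851^(-0.0159) = 1.002569
δ_res = (-30.132 + 1000) × 1.002569 − 1000 = 972.359 − 1000 = -27.64‰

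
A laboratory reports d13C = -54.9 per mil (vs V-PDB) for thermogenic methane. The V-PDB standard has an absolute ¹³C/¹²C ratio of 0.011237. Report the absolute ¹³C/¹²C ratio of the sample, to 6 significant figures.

0.0106201

R_sample = R_standard × (d13C/1000 + 1)
R_sample = 0.011237 × (-54.9/1000 + 1) = 0.011237 × 0.945100
R_sample = 0.0106201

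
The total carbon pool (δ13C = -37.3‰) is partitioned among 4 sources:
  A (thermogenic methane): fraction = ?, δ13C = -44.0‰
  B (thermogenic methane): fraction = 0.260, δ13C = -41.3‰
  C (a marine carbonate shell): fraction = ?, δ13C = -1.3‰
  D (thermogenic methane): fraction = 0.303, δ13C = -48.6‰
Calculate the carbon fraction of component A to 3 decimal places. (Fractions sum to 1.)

Let f_A and f_C be the unknown fractions; fractions sum to 1 so f_A + f_C = 0.437.
Mass balance: Σ fᵢ·δᵢ = δ_bulk ⇒ f_A·(-44.0) + f_C·(-1.3) = -37.3 − (-25.464) = -11.836
Substitute f_C = 0.437 − f_A:
f_A·(-44.0 − -1.3) = -11.836 − 0.437×(-1.3) = -11.268
f_A = -11.268 / -42.7 = 0.2639

0.264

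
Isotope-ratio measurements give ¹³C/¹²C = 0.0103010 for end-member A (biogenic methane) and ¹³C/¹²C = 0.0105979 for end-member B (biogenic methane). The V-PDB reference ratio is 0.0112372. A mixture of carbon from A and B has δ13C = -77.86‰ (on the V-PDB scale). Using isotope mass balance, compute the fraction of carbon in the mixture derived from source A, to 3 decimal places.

0.794

δ_A = (0.0103010/0.0112372 − 1)×1000 = (0.916687 − 1)×1000 = -83.313‰
δ_B = (0.0105979/0.0112372 − 1)×1000 = (0.943109 − 1)×1000 = -56.891‰
f_A = (δ_mix − δ_B)/(δ_A − δ_B) = (-77.86 − (-56.891))/(-83.313 − (-56.891))
f_A = -20.969 / -26.421 = 0.7936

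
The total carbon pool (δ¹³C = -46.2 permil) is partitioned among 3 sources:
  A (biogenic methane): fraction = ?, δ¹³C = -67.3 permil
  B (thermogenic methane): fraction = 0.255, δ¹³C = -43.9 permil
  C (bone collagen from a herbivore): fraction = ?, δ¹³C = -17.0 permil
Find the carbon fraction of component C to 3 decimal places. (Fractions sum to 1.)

Let f_C and f_A be the unknown fractions; fractions sum to 1 so f_C + f_A = 0.745.
Mass balance: Σ fᵢ·δᵢ = δ_bulk ⇒ f_C·(-17.0) + f_A·(-67.3) = -46.2 − (-11.194) = -35.006
Substitute f_A = 0.745 − f_C:
f_C·(-17.0 − -67.3) = -35.006 − 0.745×(-67.3) = 15.133
f_C = 15.133 / 50.3 = 0.3009

0.301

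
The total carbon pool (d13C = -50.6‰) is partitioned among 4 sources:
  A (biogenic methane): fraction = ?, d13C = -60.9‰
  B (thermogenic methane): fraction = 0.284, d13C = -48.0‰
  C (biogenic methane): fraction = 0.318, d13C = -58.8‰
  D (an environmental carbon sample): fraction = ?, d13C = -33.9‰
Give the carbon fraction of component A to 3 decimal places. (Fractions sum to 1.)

Let f_A and f_D be the unknown fractions; fractions sum to 1 so f_A + f_D = 0.398.
Mass balance: Σ fᵢ·δᵢ = δ_bulk ⇒ f_A·(-60.9) + f_D·(-33.9) = -50.6 − (-32.330) = -18.270
Substitute f_D = 0.398 − f_A:
f_A·(-60.9 − -33.9) = -18.270 − 0.398×(-33.9) = -4.777
f_A = -4.777 / -27.0 = 0.1769

0.177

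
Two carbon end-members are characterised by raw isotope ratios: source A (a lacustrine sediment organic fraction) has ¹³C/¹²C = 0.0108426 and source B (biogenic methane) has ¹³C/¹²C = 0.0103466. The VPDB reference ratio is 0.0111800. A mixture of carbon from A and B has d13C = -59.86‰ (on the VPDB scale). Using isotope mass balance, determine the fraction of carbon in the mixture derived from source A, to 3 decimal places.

δ_A = (0.0108426/0.0111800 − 1)×1000 = (0.969821 − 1)×1000 = -30.179‰
δ_B = (0.0103466/0.0111800 − 1)×1000 = (0.925456 − 1)×1000 = -74.544‰
f_A = (δ_mix − δ_B)/(δ_A − δ_B) = (-59.86 − (-74.544))/(-30.179 − (-74.544))
f_A = 14.684 / 44.365 = 0.3310

0.331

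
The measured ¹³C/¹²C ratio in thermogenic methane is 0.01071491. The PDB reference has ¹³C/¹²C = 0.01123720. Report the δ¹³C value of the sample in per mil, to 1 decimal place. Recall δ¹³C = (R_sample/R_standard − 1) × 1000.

δ¹³C = (R_sample / R_standard − 1) × 1000
R_sample / R_standard = 0.01071491 / 0.01123720 = 0.953521
δ¹³C = (0.953521 − 1) × 1000 = -46.48 per mil

-46.5 per mil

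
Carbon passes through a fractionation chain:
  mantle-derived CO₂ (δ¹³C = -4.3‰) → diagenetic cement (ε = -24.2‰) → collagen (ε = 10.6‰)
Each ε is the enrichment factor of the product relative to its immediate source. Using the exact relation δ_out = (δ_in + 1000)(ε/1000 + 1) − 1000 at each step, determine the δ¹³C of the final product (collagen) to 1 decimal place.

step 1: δ = (-4.30 + 1000)·(-24.2/1000 + 1) − 1000 = -28.40‰
step 2: δ = (-28.40 + 1000)·(10.6/1000 + 1) − 1000 = -18.10‰

-18.1‰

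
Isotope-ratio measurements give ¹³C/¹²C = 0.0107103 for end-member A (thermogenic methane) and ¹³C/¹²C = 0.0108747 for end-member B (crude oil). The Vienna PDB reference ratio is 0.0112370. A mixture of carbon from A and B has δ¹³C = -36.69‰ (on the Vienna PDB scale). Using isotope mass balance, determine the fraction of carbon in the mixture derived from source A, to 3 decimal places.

δ_A = (0.0107103/0.0112370 − 1)×1000 = (0.953128 − 1)×1000 = -46.872‰
δ_B = (0.0108747/0.0112370 − 1)×1000 = (0.967758 − 1)×1000 = -32.242‰
f_A = (δ_mix − δ_B)/(δ_A − δ_B) = (-36.69 − (-32.242))/(-46.872 − (-32.242))
f_A = -4.448 / -14.630 = 0.3040

0.304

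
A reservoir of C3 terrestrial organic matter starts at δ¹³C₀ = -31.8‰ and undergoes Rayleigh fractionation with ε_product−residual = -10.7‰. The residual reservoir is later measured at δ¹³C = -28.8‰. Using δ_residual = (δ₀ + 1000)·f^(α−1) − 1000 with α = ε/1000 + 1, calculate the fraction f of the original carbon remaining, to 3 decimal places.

0.749

α − 1 = ε/1000 = -0.0107
(δ_res + 1000)/(δ₀ + 1000) = (-28.8 + 1000)/(-31.8 + 1000) = 971.2/968.2 = 1.003099
f = 1.003099^(1/-0.0107) = exp(ln(1.003099)/-0.0107) = exp(0.00309/-0.0107)
f = exp(-0.2891) = 0.7489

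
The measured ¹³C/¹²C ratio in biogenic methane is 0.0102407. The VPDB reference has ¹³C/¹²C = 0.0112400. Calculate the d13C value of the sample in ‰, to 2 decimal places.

-88.91‰

d13C = (R_sample / R_standard − 1) × 1000
R_sample / R_standard = 0.0102407 / 0.0112400 = 0.911094
d13C = (0.911094 − 1) × 1000 = -88.906‰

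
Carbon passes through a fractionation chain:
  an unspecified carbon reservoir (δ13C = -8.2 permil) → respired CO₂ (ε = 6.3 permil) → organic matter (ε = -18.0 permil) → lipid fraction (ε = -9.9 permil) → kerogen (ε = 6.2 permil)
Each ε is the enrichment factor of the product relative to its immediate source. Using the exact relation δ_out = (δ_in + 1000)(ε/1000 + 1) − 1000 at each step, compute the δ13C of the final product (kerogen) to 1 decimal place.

step 1: δ = (-8.20 + 1000)·(6.3/1000 + 1) − 1000 = -1.95 permil
step 2: δ = (-1.95 + 1000)·(-18.0/1000 + 1) − 1000 = -19.92 permil
step 3: δ = (-19.92 + 1000)·(-9.9/1000 + 1) − 1000 = -29.62 permil
step 4: δ = (-29.62 + 1000)·(6.2/1000 + 1) − 1000 = -23.60 permil

-23.6 permil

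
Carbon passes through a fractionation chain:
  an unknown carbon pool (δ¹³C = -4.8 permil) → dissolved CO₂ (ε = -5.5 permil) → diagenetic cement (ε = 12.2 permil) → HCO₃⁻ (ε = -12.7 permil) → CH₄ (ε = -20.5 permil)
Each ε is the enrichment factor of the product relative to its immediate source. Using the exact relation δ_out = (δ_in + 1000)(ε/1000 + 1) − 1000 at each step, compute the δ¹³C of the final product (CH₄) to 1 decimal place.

step 1: δ = (-4.80 + 1000)·(-5.5/1000 + 1) − 1000 = -10.27 permil
step 2: δ = (-10.27 + 1000)·(12.2/1000 + 1) − 1000 = 1.80 permil
step 3: δ = (1.80 + 1000)·(-12.7/1000 + 1) − 1000 = -10.92 permil
step 4: δ = (-10.92 + 1000)·(-20.5/1000 + 1) − 1000 = -31.20 permil

-31.2 permil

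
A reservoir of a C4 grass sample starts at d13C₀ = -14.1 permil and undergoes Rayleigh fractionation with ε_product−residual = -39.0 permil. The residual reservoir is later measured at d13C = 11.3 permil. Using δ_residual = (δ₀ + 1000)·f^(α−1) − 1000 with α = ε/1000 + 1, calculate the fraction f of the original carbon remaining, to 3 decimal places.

0.521

α − 1 = ε/1000 = -0.0390
(δ_res + 1000)/(δ₀ + 1000) = (11.3 + 1000)/(-14.1 + 1000) = 1011.3/985.9 = 1.025763
f = 1.025763^(1/-0.0390) = exp(ln(1.025763)/-0.0390) = exp(0.02544/-0.0390)
f = exp(-0.6522) = 0.5209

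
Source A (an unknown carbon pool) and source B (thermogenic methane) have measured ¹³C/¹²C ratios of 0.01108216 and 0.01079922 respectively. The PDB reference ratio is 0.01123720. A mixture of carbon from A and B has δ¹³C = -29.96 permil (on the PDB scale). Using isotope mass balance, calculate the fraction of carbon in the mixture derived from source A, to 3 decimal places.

δ_A = (0.01108216/0.01123720 − 1)×1000 = (0.986203 − 1)×1000 = -13.797 permil
δ_B = (0.01079922/0.01123720 − 1)×1000 = (0.961024 − 1)×1000 = -38.976 permil
f_A = (δ_mix − δ_B)/(δ_A − δ_B) = (-29.96 − (-38.976))/(-13.797 − (-38.976))
f_A = 9.016 / 25.179 = 0.3581

0.358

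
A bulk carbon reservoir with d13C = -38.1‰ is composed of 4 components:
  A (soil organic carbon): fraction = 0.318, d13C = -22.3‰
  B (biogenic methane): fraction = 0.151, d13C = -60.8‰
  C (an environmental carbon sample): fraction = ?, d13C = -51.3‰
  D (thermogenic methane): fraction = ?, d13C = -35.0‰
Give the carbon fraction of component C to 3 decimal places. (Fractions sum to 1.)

Let f_C and f_D be the unknown fractions; fractions sum to 1 so f_C + f_D = 0.531.
Mass balance: Σ fᵢ·δᵢ = δ_bulk ⇒ f_C·(-51.3) + f_D·(-35.0) = -38.1 − (-16.272) = -21.828
Substitute f_D = 0.531 − f_C:
f_C·(-51.3 − -35.0) = -21.828 − 0.531×(-35.0) = -3.243
f_C = -3.243 / -16.3 = 0.1989

0.199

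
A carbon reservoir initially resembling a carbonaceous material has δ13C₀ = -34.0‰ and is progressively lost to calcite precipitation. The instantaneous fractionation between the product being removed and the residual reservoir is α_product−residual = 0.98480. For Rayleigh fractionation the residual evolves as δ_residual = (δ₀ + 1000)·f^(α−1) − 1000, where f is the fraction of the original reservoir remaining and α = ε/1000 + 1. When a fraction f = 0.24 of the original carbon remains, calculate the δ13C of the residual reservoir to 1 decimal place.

Rayleigh residual: δ_res = (δ₀ + 1000)·f^(α−1) − 1000
α − 1 = -0.01520
f^(α−1) = 0.24^(-0.01520) = 1.021929
δ_res = (-34.0 + 1000) × 1.021929 − 1000 = 987.184 − 1000 = -12.82‰

-12.8‰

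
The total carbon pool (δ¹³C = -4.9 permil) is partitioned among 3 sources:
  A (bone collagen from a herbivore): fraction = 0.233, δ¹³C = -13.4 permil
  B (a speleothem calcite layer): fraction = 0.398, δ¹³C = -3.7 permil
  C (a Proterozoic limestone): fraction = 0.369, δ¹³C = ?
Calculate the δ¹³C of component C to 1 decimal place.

Isotope mass balance: δ_bulk = Σ fᵢ·δᵢ.
-4.9 = 0.233×(-13.4) + 0.398×(-3.7) + 0.369×δ_C
0.369·δ_C = -4.9 − (-4.595) = -0.305
δ_C = -0.305 / 0.369 = -0.83 permil

-0.8 permil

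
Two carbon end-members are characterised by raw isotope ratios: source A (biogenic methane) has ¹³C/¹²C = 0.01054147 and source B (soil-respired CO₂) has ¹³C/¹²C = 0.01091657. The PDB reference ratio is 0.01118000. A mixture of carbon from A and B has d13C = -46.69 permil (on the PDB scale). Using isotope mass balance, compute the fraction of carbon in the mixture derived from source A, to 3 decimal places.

0.689

δ_A = (0.01054147/0.01118000 − 1)×1000 = (0.942886 − 1)×1000 = -57.114 permil
δ_B = (0.01091657/0.01118000 − 1)×1000 = (0.976437 − 1)×1000 = -23.563 permil
f_A = (δ_mix − δ_B)/(δ_A − δ_B) = (-46.69 − (-23.563))/(-57.114 − (-23.563))
f_A = -23.127 / -33.551 = 0.6893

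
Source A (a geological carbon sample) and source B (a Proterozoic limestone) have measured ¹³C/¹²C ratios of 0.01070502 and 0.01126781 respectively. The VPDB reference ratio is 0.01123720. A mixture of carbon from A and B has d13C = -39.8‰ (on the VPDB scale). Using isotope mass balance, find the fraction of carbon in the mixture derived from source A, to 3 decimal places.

δ_A = (0.01070502/0.01123720 − 1)×1000 = (0.952641 − 1)×1000 = -47.359‰
δ_B = (0.01126781/0.01123720 − 1)×1000 = (1.002724 − 1)×1000 = 2.724‰
f_A = (δ_mix − δ_B)/(δ_A − δ_B) = (-39.8 − (2.724))/(-47.359 − (2.724))
f_A = -42.524 / -50.083 = 0.8491

0.849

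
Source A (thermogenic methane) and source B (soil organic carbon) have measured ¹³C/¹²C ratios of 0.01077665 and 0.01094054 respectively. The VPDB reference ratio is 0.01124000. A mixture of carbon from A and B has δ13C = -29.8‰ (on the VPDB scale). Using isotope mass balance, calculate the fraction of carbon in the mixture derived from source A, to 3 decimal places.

0.217

δ_A = (0.01077665/0.01124000 − 1)×1000 = (0.958777 − 1)×1000 = -41.223‰
δ_B = (0.01094054/0.01124000 − 1)×1000 = (0.973358 − 1)×1000 = -26.642‰
f_A = (δ_mix − δ_B)/(δ_A − δ_B) = (-29.8 − (-26.642))/(-41.223 − (-26.642))
f_A = -3.158 / -14.581 = 0.2166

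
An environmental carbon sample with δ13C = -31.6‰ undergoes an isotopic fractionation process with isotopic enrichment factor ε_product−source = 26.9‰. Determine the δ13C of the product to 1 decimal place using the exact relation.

-5.6‰

Exactly, δ_product = (δ_source + 1000)·(ε/1000 + 1) − 1000.
δ_product = (-31.6 + 1000) × (26.9/1000 + 1) − 1000
δ_product = -5.55‰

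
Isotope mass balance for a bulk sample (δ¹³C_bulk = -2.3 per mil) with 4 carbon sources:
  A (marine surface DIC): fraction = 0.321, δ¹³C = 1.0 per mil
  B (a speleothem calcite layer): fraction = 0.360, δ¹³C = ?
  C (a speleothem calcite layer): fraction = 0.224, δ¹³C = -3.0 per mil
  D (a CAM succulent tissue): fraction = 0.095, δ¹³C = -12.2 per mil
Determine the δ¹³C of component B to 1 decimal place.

Isotope mass balance: δ_bulk = Σ fᵢ·δᵢ.
-2.3 = 0.321×(1.0) + 0.360×δ_B + 0.224×(-3.0) + 0.095×(-12.2)
0.360·δ_B = -2.3 − (-1.510) = -0.790
δ_B = -0.790 / 0.360 = -2.19 per mil

-2.2 per mil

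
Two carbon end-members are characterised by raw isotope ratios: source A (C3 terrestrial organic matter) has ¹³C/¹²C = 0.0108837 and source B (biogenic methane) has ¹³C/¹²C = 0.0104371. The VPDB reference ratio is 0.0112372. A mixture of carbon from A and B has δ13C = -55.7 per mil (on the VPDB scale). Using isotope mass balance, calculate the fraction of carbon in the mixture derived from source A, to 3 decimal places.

0.390

δ_A = (0.0108837/0.0112372 − 1)×1000 = (0.968542 − 1)×1000 = -31.458 per mil
δ_B = (0.0104371/0.0112372 − 1)×1000 = (0.928799 − 1)×1000 = -71.201 per mil
f_A = (δ_mix − δ_B)/(δ_A − δ_B) = (-55.7 − (-71.201))/(-31.458 − (-71.201))
f_A = 15.501 / 39.743 = 0.3900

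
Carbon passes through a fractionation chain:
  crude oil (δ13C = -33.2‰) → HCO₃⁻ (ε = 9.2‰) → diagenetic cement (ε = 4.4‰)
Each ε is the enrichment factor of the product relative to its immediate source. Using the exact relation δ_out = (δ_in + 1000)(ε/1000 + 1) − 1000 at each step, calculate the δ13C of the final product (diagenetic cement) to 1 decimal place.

step 1: δ = (-33.20 + 1000)·(9.2/1000 + 1) − 1000 = -24.31‰
step 2: δ = (-24.31 + 1000)·(4.4/1000 + 1) − 1000 = -20.01‰

-20.0‰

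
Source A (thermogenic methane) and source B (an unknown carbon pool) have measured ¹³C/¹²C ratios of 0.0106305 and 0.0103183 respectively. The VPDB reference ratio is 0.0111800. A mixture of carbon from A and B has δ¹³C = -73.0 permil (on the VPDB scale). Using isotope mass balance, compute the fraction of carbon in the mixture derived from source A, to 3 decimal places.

0.146

δ_A = (0.0106305/0.0111800 − 1)×1000 = (0.950850 − 1)×1000 = -49.150 permil
δ_B = (0.0103183/0.0111800 − 1)×1000 = (0.922925 − 1)×1000 = -77.075 permil
f_A = (δ_mix − δ_B)/(δ_A − δ_B) = (-73.0 − (-77.075))/(-49.150 − (-77.075))
f_A = 4.075 / 27.925 = 0.1459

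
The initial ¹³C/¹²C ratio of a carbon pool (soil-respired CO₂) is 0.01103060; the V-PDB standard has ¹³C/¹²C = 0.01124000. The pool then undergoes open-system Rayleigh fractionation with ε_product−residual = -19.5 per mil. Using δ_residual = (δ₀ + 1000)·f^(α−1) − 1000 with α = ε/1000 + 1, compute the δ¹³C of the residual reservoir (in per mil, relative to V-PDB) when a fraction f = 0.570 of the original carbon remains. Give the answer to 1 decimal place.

-7.8 per mil

δ₀ = (0.01103060/0.01124000 − 1)×1000 = (0.981370 − 1)×1000 = -18.630 per mil
α − 1 = ε/1000 = -0.0195
f^(α−1) = 0.570^(-0.0195) = 1.011022
δ_res = (-18.630 + 1000) × 1.011022 − 1000 = 992.186 − 1000 = -7.81 per mil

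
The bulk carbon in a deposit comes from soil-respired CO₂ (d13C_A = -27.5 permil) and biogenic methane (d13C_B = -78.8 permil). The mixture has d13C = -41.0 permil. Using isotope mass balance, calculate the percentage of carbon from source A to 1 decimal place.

δ_mix = f_A·δ_A + (1 − f_A)·δ_B  ⇒  f_A = (δ_mix − δ_B)/(δ_A − δ_B)
f_A = (-41.0 − (-78.8)) / (-27.5 − (-78.8))
f_A = 37.8 / 51.3 = 0.7368

73.7%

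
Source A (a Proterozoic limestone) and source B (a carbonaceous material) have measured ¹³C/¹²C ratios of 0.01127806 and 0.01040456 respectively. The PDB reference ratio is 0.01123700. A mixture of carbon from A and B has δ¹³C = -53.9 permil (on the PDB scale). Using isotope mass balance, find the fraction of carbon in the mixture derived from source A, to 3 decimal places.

0.260

δ_A = (0.01127806/0.01123700 − 1)×1000 = (1.003654 − 1)×1000 = 3.654 permil
δ_B = (0.01040456/0.01123700 − 1)×1000 = (0.925920 − 1)×1000 = -74.080 permil
f_A = (δ_mix − δ_B)/(δ_A − δ_B) = (-53.9 − (-74.080))/(3.654 − (-74.080))
f_A = 20.180 / 77.734 = 0.2596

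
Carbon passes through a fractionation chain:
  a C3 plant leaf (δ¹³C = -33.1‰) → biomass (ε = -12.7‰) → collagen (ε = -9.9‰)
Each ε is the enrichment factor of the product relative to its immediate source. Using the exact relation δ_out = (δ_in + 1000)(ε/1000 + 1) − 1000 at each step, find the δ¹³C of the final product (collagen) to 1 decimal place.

step 1: δ = (-33.10 + 1000)·(-12.7/1000 + 1) − 1000 = -45.38‰
step 2: δ = (-45.38 + 1000)·(-9.9/1000 + 1) − 1000 = -54.83‰

-54.8‰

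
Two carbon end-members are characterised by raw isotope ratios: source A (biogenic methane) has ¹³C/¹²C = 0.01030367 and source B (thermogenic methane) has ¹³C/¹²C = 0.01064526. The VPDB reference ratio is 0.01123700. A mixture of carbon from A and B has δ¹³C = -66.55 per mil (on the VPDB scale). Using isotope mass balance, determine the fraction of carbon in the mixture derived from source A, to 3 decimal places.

δ_A = (0.01030367/0.01123700 − 1)×1000 = (0.916941 − 1)×1000 = -83.059 per mil
δ_B = (0.01064526/0.01123700 − 1)×1000 = (0.947340 − 1)×1000 = -52.660 per mil
f_A = (δ_mix − δ_B)/(δ_A − δ_B) = (-66.55 − (-52.660))/(-83.059 − (-52.660))
f_A = -13.890 / -30.399 = 0.4569

0.457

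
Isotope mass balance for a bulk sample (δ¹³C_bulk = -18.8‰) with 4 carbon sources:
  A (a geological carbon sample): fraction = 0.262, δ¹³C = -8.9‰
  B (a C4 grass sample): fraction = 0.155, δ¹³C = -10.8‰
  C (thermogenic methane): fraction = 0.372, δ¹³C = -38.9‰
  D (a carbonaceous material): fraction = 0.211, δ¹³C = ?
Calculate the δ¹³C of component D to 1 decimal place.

Isotope mass balance: δ_bulk = Σ fᵢ·δᵢ.
-18.8 = 0.262×(-8.9) + 0.155×(-10.8) + 0.372×(-38.9) + 0.211×δ_D
0.211·δ_D = -18.8 − (-18.477) = -0.323
δ_D = -0.323 / 0.211 = -1.53‰

-1.5‰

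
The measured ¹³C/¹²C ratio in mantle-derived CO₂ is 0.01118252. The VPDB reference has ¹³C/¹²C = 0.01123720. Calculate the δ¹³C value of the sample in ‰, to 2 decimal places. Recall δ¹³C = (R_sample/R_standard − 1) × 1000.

-4.87‰

δ¹³C = (R_sample / R_standard − 1) × 1000
R_sample / R_standard = 0.01118252 / 0.01123720 = 0.995134
δ¹³C = (0.995134 − 1) × 1000 = -4.866‰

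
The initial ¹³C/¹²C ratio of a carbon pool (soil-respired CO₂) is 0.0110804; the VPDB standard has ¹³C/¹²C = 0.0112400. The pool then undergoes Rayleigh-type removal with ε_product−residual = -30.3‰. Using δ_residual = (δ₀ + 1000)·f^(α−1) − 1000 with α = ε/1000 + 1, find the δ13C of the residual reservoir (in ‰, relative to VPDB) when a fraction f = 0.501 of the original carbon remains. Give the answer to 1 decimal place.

6.7‰

δ₀ = (0.0110804/0.0112400 − 1)×1000 = (0.985801 − 1)×1000 = -14.199‰
α − 1 = ε/1000 = -0.0303
f^(α−1) = 0.501^(-0.0303) = 1.021163
δ_res = (-14.199 + 1000) × 1.021163 − 1000 = 1006.663 − 1000 = 6.66‰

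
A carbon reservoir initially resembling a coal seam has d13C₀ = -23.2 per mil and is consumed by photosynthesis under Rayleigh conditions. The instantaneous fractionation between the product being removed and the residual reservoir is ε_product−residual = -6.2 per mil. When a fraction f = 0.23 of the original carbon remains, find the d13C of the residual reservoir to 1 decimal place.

-14.3 per mil

Rayleigh residual: δ_res = (δ₀ + 1000)·f^(α−1) − 1000
α = ε/1000 + 1 = 0.99380, so α − 1 = -0.00620
f^(α−1) = 0.23^(-0.00620) = 1.009154
δ_res = (-23.2 + 1000) × 1.009154 − 1000 = 985.741 − 1000 = -14.26 per mil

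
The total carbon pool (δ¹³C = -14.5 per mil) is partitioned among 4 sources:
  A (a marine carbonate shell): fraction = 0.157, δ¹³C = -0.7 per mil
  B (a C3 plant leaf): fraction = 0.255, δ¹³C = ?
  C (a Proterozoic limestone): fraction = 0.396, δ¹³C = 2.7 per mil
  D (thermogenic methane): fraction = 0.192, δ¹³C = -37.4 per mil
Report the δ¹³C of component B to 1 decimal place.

-32.5 per mil

Isotope mass balance: δ_bulk = Σ fᵢ·δᵢ.
-14.5 = 0.157×(-0.7) + 0.255×δ_B + 0.396×(2.7) + 0.192×(-37.4)
0.255·δ_B = -14.5 − (-6.221) = -8.279
δ_B = -8.279 / 0.255 = -32.46 per mil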